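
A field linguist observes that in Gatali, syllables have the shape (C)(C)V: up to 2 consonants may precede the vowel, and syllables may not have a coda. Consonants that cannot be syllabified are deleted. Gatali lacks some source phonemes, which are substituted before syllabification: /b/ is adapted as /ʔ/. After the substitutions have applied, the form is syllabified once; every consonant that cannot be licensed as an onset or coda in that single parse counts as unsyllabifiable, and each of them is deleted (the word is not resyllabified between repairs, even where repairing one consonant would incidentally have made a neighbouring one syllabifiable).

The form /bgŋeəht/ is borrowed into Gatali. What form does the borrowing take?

Substitution: /b/ → /ʔ/, giving /ʔgŋeəht/.
Under (C)(C)V, the unsyllabifiable consonants are /ʔ/, /h/, /t/ (no codas are permitted; onsets may contain at most 2 consonants).
Each unlicensed consonant is deleted: /ʔ/, /h/, /t/.

gŋeə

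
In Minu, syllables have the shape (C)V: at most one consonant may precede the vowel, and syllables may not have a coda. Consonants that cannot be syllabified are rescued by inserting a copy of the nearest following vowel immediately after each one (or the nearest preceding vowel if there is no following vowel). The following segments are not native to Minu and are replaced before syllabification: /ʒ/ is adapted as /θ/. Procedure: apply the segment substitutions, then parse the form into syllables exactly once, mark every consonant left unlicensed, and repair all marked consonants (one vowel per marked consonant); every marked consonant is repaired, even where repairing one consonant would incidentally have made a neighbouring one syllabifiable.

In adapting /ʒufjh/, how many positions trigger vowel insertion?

3

After substitution the input is /θufjh/.
The unsyllabifiable consonants are /f/, /j/, /h/; each receives one epenthetic vowel.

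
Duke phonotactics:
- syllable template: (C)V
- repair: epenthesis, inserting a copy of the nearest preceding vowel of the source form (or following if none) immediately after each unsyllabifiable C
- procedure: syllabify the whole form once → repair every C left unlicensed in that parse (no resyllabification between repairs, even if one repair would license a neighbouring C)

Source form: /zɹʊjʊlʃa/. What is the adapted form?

The consonants /z/, /l/ cannot be parsed into a legal (C)V syllable (no codas are permitted; onsets are limited to one consonant).
Inserting the epenthetic vowel yields /z/ → /zʊ/, /l/ → /lʊ/.

zʊɹʊjʊlʊʃa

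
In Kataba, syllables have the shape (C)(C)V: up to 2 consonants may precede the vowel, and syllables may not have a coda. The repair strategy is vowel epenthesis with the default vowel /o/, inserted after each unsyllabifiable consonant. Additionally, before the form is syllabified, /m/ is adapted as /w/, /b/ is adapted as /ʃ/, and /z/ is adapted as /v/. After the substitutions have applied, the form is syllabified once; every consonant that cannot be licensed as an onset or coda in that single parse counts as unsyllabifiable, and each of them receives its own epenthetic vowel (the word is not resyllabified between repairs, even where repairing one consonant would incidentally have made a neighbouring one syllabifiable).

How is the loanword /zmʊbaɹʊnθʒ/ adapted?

Substitution: /z/ → /v/, /m/ → /w/, /b/ → /ʃ/, giving /vwʊʃaɹʊnθʒ/.
The consonants /n/, /θ/, /ʒ/ cannot be parsed into a legal (C)(C)V syllable (no codas are permitted; onsets may contain at most 2 consonants).
Inserting the epenthetic vowel yields /n/ → /no/, /θ/ → /θo/, /ʒ/ → /ʒo/.

vwʊʃaɹʊnoθoʒo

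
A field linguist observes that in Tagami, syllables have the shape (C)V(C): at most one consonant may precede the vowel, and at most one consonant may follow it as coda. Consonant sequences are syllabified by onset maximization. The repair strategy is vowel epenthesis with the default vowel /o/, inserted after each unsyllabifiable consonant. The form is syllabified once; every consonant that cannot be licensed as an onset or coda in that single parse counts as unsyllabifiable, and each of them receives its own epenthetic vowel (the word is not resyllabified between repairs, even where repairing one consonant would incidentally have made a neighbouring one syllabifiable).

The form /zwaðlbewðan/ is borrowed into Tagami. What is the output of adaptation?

zowaðlobewðan

The consonants /z/, /l/ cannot be parsed into a legal (C)V(C) syllable (at most one coda consonant is licensed; onsets are limited to one consonant).
Each unlicensed consonant becomes the onset of a new syllable: /z/ → /zo/, /l/ → /lo/.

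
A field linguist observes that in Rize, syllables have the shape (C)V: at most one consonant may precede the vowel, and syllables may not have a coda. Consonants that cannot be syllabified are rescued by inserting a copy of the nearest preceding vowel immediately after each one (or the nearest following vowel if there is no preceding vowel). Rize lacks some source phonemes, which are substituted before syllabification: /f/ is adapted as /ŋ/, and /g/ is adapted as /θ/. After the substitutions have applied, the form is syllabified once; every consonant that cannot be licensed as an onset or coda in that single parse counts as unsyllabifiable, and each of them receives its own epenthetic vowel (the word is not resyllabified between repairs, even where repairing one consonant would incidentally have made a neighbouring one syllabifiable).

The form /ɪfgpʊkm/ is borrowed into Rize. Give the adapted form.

ɪŋɪθɪpʊkʊmʊ

Substitution: /f/ → /ŋ/, /g/ → /θ/, giving /ɪŋθpʊkm/.
Under (C)V, the unsyllabifiable consonants are /ŋ/, /θ/, /k/, /m/ (no codas are permitted; onsets are limited to one consonant).
Epenthesis after each stranded consonant: /ŋ/ → /ŋɪ/, /θ/ → /θɪ/, /k/ → /kʊ/, /m/ → /mʊ/.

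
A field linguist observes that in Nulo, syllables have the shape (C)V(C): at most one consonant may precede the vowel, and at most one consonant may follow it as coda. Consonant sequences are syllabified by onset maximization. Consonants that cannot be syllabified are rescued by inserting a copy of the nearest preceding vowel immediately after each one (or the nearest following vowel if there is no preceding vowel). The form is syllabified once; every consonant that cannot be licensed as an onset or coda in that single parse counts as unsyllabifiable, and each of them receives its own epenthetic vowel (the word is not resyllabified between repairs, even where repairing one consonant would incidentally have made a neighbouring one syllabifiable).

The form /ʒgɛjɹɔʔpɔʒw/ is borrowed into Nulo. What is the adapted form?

ʒɛgɛjɹɔʔpɔʒwɔ

The consonants /ʒ/, /w/ cannot be parsed into a legal (C)V(C) syllable (at most one coda consonant is licensed; onsets are limited to one consonant).
Inserting the epenthetic vowel yields /ʒ/ → /ʒɛ/, /w/ → /wɔ/.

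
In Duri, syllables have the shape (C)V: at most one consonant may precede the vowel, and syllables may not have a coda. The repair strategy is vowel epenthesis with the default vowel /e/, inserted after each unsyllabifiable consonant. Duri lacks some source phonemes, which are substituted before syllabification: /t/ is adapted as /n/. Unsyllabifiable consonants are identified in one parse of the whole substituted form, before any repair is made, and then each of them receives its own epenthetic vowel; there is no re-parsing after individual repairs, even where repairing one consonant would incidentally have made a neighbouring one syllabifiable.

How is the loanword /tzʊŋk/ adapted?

Substitution: /t/ → /n/, giving /nzʊŋk/.
The consonants /n/, /ŋ/, /k/ cannot be parsed into a legal (C)V syllable (no codas are permitted; onsets are limited to one consonant).
Inserting the epenthetic vowel yields /n/ → /ne/, /ŋ/ → /ŋe/, /k/ → /ke/.

nezʊŋeke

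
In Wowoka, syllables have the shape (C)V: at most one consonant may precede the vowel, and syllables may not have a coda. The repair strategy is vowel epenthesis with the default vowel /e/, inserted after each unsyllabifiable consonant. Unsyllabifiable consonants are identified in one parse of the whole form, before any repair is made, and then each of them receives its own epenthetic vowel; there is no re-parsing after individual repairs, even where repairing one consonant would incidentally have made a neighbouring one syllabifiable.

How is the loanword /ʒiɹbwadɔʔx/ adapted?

Syllabifying with onset maximization leaves /ɹ/, /b/, /ʔ/, /x/ stranded (no codas are permitted; onsets are limited to one consonant).
Each unlicensed consonant becomes the onset of a new syllable: /ɹ/ → /ɹe/, /b/ → /be/, /ʔ/ → /ʔe/, /x/ → /xe/.

ʒiɹebewadɔʔexe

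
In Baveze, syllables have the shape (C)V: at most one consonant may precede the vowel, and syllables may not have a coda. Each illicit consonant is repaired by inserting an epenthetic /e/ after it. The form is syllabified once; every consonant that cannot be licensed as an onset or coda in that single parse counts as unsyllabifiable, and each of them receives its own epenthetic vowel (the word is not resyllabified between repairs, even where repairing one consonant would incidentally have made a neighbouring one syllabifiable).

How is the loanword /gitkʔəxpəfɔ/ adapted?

gitekeʔəxepəfɔ

The consonants /t/, /k/, /x/ cannot be parsed into a legal (C)V syllable (no codas are permitted; onsets are limited to one consonant).
Inserting the epenthetic vowel yields /t/ → /te/, /k/ → /ke/, /x/ → /xe/.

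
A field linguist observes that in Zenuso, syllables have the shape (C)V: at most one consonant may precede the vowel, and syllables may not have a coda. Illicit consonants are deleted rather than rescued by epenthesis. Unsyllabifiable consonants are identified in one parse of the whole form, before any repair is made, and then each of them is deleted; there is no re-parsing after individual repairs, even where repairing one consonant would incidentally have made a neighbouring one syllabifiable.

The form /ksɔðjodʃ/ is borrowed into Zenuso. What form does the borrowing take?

The consonants /k/, /ð/, /d/, /ʃ/ cannot be parsed into a legal (C)V syllable (no codas are permitted; onsets are limited to one consonant).
Each unlicensed consonant is deleted: /k/, /ð/, /d/, /ʃ/.

sɔjo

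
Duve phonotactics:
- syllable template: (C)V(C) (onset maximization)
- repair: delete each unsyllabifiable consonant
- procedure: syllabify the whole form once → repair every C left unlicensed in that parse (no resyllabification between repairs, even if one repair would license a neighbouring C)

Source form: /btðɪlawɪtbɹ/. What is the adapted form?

Syllabifying with onset maximization leaves /b/, /t/, /b/, /ɹ/ stranded (at most one coda consonant is licensed; onsets are limited to one consonant).
Deleting the stranded consonants removes /b/, /t/, /b/, /ɹ/.

ðɪlawɪt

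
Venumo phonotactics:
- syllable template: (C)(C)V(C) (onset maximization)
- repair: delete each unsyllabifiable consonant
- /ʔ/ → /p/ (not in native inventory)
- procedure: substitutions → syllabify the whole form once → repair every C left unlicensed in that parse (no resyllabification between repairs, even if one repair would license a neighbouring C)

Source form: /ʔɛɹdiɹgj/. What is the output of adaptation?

Substitution: /ʔ/ → /p/, giving /pɛɹdiɹgj/.
Under (C)(C)V(C), the unsyllabifiable consonants are /g/, /j/ (at most one coda consonant is licensed; onsets may contain at most 2 consonants).
Each unlicensed consonant is deleted: /g/, /j/.

pɛɹdiɹ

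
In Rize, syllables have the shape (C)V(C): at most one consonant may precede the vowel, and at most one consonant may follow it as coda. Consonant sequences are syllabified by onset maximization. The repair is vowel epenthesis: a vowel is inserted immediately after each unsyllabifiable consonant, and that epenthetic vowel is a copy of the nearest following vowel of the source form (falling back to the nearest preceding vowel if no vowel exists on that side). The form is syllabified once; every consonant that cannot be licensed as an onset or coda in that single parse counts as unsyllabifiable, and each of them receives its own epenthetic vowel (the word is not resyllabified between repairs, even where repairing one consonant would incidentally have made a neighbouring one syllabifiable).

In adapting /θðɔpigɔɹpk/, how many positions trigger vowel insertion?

3

The unsyllabifiable consonants are /θ/, /p/, /k/; each receives one epenthetic vowel.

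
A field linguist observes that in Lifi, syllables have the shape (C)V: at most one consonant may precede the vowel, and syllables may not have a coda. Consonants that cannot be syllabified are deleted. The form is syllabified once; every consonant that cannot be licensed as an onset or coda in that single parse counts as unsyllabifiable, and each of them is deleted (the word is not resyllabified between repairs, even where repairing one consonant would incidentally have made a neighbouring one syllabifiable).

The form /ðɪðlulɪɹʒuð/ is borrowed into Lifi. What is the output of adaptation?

ðɪlulɪʒu

Syllabifying with onset maximization leaves /ð/, /ɹ/, /ð/ stranded (no codas are permitted; onsets are limited to one consonant).
Deleting the stranded consonants removes /ð/, /ɹ/, /ð/.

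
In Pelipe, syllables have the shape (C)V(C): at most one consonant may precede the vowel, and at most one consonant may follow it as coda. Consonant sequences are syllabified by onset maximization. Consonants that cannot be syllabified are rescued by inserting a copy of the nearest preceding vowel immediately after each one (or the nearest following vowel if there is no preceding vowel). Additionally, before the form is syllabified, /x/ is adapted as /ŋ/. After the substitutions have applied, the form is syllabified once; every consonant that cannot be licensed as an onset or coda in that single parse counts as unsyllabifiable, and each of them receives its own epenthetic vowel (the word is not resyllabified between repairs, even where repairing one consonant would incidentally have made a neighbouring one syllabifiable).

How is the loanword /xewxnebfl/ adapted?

Substitution: /x/ → /ŋ/, giving /ŋewŋnebfl/.
Under (C)V(C), the unsyllabifiable consonants are /ŋ/, /f/, /l/ (at most one coda consonant is licensed; onsets are limited to one consonant).
Inserting the epenthetic vowel yields /ŋ/ → /ŋe/, /f/ → /fe/, /l/ → /le/.

ŋewŋenebfele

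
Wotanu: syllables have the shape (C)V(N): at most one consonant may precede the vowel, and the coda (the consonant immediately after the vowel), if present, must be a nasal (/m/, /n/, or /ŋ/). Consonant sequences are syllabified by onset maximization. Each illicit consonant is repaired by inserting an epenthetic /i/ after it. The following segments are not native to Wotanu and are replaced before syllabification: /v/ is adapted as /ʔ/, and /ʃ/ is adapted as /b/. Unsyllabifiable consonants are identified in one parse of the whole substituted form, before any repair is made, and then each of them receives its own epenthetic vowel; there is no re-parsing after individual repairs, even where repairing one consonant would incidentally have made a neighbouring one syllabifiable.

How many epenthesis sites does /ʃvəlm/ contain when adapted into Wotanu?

After substitution the input is /bʔəlm/.
The unsyllabifiable consonants are /b/, /l/, /m/; each receives one epenthetic vowel.

3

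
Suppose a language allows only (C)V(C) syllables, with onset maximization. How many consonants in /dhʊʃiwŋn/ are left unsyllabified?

Syllabifying with onset maximization leaves /d/, /ŋ/, /n/ stranded (at most one coda consonant is licensed; onsets are limited to one consonant).

3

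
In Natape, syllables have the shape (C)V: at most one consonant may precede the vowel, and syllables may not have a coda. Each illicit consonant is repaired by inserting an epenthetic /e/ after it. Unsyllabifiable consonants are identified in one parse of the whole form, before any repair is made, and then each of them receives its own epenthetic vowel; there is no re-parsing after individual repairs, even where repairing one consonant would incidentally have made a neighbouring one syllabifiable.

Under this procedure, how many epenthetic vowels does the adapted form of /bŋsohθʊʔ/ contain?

4

The unsyllabifiable consonants are /b/, /ŋ/, /h/, /ʔ/; each receives one epenthetic vowel.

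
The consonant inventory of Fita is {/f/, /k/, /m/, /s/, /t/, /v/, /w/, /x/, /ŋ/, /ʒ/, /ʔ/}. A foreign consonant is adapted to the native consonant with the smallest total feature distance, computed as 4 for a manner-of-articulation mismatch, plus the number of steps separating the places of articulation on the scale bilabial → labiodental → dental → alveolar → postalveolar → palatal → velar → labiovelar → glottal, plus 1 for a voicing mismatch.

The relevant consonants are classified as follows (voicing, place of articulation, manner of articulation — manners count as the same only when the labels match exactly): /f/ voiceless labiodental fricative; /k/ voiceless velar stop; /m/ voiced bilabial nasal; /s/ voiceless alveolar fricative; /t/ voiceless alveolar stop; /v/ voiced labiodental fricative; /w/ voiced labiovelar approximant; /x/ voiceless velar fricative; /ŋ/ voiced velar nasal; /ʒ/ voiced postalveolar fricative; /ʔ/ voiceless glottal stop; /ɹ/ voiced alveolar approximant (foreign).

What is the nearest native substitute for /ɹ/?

w

/w/ is closest: same manner (approximant), place distance 4 (alveolar→labiovelar), same voicing; total 4. Next closest is /s/ at distance 5.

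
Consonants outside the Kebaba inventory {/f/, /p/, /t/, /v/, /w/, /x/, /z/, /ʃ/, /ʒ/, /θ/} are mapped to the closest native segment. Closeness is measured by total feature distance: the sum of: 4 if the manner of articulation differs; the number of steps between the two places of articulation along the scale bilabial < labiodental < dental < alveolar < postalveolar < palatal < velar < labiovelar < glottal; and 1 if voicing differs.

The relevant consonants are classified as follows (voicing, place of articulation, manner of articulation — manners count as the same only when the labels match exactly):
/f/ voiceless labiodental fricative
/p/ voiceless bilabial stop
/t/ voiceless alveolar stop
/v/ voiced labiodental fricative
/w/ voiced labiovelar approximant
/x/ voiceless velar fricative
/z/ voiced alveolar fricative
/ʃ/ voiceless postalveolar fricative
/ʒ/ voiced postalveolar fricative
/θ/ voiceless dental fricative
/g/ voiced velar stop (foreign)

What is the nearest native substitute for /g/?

t

/t/ is closest: same manner (stop), place distance 3 (velar→alveolar), voicing differs (+1); total 4. Next closest is /w/ at distance 5.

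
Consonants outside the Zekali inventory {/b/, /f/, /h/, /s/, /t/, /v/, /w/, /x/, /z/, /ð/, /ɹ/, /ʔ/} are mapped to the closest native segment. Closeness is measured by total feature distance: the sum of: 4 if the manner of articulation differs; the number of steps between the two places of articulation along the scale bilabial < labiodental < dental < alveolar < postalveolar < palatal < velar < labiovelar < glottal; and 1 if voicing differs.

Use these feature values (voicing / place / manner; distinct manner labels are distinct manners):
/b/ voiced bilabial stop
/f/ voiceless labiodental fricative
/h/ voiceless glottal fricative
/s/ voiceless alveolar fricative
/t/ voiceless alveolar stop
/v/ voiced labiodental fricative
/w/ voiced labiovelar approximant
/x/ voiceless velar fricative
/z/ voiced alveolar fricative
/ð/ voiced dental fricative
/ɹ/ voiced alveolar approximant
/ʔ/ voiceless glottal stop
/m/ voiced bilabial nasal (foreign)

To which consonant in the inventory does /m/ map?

/b/ is closest: manner differs (nasal→stop, +4), place distance 0 (bilabial→bilabial), same voicing; total 4. Next closest is /v/ at distance 5.

b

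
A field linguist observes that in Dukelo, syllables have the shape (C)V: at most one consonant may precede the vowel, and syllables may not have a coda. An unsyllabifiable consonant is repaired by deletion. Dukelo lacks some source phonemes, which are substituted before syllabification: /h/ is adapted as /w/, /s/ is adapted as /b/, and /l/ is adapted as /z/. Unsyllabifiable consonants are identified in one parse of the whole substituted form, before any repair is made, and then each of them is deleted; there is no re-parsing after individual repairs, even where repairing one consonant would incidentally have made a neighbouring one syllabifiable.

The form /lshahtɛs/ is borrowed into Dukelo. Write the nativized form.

watɛ

Substitution: /l/ → /z/, /s/ → /b/, /h/ → /w/, giving /zbwawtɛb/.
Syllabifying with onset maximization leaves /z/, /b/, /w/, /b/ stranded (no codas are permitted; onsets are limited to one consonant).
Each unlicensed consonant is deleted: /z/, /b/, /w/, /b/.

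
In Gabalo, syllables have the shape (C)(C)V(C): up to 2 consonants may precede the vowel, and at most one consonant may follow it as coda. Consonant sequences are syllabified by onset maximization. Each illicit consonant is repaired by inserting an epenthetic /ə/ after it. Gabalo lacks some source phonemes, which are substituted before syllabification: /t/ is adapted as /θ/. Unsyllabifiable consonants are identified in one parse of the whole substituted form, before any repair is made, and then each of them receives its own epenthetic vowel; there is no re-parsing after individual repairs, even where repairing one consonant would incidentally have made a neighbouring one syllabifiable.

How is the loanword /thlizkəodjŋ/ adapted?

θəhlizkəodjəŋə

Substitution: /t/ → /θ/, giving /θhlizkəodjŋ/.
Under (C)(C)V(C), the unsyllabifiable consonants are /θ/, /j/, /ŋ/ (at most one coda consonant is licensed; onsets may contain at most 2 consonants).
Inserting the epenthetic vowel yields /θ/ → /θə/, /j/ → /jə/, /ŋ/ → /ŋə/.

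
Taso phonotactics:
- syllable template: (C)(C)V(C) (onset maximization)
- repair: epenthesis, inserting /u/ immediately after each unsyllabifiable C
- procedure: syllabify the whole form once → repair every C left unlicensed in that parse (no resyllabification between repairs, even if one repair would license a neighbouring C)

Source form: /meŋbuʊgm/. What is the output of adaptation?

Under (C)(C)V(C), the unsyllabifiable consonants are /m/ (at most one coda consonant is licensed; onsets may contain at most 2 consonants).
Epenthesis after each stranded consonant: /m/ → /mu/.

meŋbuʊgmu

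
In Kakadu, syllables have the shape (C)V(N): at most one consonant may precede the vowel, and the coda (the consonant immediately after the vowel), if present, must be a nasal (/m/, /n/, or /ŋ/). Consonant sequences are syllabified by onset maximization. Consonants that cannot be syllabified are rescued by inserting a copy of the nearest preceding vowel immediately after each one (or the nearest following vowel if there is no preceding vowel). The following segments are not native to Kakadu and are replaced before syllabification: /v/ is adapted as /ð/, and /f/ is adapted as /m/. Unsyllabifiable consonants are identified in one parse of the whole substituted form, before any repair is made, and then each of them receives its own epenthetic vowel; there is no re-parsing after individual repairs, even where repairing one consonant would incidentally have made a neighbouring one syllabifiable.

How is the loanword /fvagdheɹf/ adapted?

Substitution: /f/ → /m/, /v/ → /ð/, giving /mðagdheɹm/.
Syllabifying with onset maximization leaves /m/, /g/, /d/, /ɹ/, /m/ stranded (only a nasal (/m/, /n/, or /ŋ/) is licensed in coda position; onsets are limited to one consonant).
Each unlicensed consonant becomes the onset of a new syllable: /m/ → /ma/, /g/ → /ga/, /d/ → /da/, /ɹ/ → /ɹe/, /m/ → /me/.

maðagadaheɹeme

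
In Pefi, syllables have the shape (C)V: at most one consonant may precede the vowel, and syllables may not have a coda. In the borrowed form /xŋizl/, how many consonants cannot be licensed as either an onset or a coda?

3

The consonants /x/, /z/, /l/ cannot be parsed into a legal (C)V syllable (no codas are permitted; onsets are limited to one consonant).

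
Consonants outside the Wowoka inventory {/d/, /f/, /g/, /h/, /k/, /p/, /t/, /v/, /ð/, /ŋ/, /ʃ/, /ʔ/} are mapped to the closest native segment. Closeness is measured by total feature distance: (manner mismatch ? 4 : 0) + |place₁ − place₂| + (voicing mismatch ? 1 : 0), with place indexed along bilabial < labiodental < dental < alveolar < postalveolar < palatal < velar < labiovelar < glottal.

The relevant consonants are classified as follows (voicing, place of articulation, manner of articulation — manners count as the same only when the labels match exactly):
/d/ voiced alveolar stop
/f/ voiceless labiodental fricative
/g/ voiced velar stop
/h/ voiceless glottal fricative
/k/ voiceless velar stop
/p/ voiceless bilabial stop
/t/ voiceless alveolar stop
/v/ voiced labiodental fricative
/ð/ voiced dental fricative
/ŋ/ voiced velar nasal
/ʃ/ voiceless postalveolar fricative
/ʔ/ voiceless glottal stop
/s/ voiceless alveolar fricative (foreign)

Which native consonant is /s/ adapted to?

/ʃ/ is closest: same manner (fricative), place distance 1 (alveolar→postalveolar), same voicing; total 1. Next closest is /f/ at distance 2.

ʃ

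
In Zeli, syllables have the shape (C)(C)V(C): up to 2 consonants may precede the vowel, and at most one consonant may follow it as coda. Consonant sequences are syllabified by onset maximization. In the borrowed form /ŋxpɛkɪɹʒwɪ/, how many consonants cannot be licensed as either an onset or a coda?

1

Under (C)(C)V(C), the unsyllabifiable consonants are /ŋ/ (at most one coda consonant is licensed; onsets may contain at most 2 consonants).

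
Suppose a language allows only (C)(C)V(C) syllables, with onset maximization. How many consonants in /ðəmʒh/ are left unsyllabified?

2

The consonants /ʒ/, /h/ cannot be parsed into a legal (C)(C)V(C) syllable (at most one coda consonant is licensed; onsets may contain at most 2 consonants).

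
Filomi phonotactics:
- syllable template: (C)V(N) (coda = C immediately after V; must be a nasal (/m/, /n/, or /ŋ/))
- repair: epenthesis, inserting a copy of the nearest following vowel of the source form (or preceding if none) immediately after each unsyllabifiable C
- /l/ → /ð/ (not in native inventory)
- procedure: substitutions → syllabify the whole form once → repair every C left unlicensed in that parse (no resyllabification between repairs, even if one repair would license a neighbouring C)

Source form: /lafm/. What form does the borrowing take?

Substitution: /l/ → /ð/, giving /ðafm/.
Under (C)V(N), the unsyllabifiable consonants are /f/, /m/ (only a nasal (/m/, /n/, or /ŋ/) is licensed in coda position; onsets are limited to one consonant).
Each unlicensed consonant becomes the onset of a new syllable: /f/ → /fa/, /m/ → /ma/.

ðafama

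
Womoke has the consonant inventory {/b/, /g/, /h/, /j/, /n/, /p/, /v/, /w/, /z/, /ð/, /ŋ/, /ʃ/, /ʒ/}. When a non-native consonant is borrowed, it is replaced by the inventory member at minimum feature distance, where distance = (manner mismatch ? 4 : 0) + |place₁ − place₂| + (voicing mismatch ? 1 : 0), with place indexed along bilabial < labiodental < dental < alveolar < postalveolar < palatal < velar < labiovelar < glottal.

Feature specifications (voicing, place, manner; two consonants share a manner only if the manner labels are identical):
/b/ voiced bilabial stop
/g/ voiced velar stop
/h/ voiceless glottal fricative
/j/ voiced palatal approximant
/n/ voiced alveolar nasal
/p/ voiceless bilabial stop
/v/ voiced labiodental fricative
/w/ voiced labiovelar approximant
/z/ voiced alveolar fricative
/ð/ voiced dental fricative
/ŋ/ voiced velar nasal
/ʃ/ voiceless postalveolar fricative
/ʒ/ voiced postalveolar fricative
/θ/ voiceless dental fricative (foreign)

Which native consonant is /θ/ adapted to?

/ð/ is closest: same manner (fricative), place distance 0 (dental→dental), voicing differs (+1); total 1. Next closest is /v/ at distance 2.

ð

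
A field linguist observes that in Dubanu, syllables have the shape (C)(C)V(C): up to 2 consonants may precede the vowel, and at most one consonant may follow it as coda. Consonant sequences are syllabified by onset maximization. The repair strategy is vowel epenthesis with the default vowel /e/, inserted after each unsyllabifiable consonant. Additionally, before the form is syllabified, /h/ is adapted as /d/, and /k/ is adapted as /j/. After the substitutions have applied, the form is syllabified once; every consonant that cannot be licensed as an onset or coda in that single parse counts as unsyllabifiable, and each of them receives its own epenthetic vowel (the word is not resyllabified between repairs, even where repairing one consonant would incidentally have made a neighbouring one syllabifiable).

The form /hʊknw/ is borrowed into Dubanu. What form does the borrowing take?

Substitution: /h/ → /d/, /k/ → /j/, giving /dʊjnw/.
The consonants /n/, /w/ cannot be parsed into a legal (C)(C)V(C) syllable (at most one coda consonant is licensed; onsets may contain at most 2 consonants).
Inserting the epenthetic vowel yields /n/ → /ne/, /w/ → /we/.

dʊjnewe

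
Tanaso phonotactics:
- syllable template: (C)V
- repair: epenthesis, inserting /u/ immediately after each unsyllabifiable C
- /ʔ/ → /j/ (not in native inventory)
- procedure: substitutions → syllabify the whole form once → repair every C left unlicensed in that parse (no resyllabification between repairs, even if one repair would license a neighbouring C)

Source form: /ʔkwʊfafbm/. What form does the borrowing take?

Substitution: /ʔ/ → /j/, giving /jkwʊfafbm/.
Under (C)V, the unsyllabifiable consonants are /j/, /k/, /f/, /b/, /m/ (no codas are permitted; onsets are limited to one consonant).
Inserting the epenthetic vowel yields /j/ → /ju/, /k/ → /ku/, /f/ → /fu/, /b/ → /bu/, /m/ → /mu/.

jukuwʊfafubumu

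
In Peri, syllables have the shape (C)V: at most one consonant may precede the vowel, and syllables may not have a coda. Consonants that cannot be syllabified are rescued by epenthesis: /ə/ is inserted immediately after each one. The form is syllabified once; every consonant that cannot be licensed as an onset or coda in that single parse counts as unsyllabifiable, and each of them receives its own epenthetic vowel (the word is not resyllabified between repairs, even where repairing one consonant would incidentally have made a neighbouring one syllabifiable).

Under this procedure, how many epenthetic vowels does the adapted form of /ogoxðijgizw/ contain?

The unsyllabifiable consonants are /x/, /j/, /z/, /w/; each receives one epenthetic vowel.

4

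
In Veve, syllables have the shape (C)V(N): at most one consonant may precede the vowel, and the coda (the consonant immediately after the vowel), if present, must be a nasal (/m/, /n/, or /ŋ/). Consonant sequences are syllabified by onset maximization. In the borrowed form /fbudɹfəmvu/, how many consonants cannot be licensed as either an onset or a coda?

Syllabifying with onset maximization leaves /f/, /d/, /ɹ/ stranded (only a nasal (/m/, /n/, or /ŋ/) is licensed in coda position; onsets are limited to one consonant).

3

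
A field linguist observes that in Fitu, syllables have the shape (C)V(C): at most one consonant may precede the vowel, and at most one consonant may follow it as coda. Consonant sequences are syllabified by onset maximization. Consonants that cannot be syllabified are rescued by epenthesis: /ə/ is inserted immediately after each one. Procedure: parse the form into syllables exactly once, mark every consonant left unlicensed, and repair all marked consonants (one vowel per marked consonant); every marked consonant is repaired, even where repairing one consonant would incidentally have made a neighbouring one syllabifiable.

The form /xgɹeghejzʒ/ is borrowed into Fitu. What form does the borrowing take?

xəgəɹeghejzəʒə

The consonants /x/, /g/, /z/, /ʒ/ cannot be parsed into a legal (C)V(C) syllable (at most one coda consonant is licensed; onsets are limited to one consonant).
Epenthesis after each stranded consonant: /x/ → /xə/, /g/ → /gə/, /z/ → /zə/, /ʒ/ → /ʒə/.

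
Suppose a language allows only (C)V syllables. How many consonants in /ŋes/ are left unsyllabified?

Under (C)V, the unsyllabifiable consonants are /s/ (no codas are permitted; onsets are limited to one consonant).

1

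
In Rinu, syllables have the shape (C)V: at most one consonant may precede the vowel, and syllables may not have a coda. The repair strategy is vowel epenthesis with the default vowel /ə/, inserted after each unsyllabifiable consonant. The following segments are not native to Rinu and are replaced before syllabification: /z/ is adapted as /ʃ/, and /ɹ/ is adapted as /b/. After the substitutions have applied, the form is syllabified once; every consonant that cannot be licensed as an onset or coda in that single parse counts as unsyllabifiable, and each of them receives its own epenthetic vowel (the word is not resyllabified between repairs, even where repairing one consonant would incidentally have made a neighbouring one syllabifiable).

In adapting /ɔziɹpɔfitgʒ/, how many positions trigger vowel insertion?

4

After substitution the input is /ɔʃibpɔfitgʒ/.
The unsyllabifiable consonants are /b/, /t/, /g/, /ʒ/; each receives one epenthetic vowel.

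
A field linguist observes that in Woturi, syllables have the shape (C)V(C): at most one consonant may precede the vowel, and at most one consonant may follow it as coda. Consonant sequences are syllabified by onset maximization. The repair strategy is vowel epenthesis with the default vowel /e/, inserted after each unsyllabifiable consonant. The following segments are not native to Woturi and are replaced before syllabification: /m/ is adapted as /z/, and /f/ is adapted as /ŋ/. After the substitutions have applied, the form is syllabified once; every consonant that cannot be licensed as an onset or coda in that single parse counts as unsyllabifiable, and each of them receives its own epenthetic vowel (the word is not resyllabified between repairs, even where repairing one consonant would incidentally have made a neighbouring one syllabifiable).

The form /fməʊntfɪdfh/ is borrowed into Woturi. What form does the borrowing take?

Substitution: /f/ → /ŋ/, /m/ → /z/, giving /ŋzəʊntŋɪdŋh/.
Under (C)V(C), the unsyllabifiable consonants are /ŋ/, /t/, /ŋ/, /h/ (at most one coda consonant is licensed; onsets are limited to one consonant).
Inserting the epenthetic vowel yields /ŋ/ → /ŋe/, /t/ → /te/, /ŋ/ → /ŋe/, /h/ → /he/.

ŋezəʊnteŋɪdŋehe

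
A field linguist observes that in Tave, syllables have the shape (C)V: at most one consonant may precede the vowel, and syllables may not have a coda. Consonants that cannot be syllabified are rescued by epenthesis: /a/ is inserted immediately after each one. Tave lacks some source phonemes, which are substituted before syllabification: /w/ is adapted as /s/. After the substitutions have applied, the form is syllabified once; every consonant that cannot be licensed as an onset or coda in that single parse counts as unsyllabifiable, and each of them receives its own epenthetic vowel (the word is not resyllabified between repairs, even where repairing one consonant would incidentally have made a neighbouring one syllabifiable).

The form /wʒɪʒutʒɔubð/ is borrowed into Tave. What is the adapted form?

Substitution: /w/ → /s/, giving /sʒɪʒutʒɔubð/.
The consonants /s/, /t/, /b/, /ð/ cannot be parsed into a legal (C)V syllable (no codas are permitted; onsets are limited to one consonant).
Each unlicensed consonant becomes the onset of a new syllable: /s/ → /sa/, /t/ → /ta/, /b/ → /ba/, /ð/ → /ða/.

saʒɪʒutaʒɔubaða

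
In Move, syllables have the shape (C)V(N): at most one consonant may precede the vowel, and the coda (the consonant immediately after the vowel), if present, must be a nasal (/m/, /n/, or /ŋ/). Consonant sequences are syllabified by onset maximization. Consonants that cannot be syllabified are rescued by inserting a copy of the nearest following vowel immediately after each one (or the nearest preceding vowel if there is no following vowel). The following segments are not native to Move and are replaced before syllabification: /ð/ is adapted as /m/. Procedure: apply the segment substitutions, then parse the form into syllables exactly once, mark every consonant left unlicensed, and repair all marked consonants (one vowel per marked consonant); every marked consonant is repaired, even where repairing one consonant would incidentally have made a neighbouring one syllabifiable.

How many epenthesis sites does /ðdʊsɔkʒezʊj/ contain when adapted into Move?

3

After substitution the input is /mdʊsɔkʒezʊj/.
The unsyllabifiable consonants are /m/, /k/, /j/; each receives one epenthetic vowel.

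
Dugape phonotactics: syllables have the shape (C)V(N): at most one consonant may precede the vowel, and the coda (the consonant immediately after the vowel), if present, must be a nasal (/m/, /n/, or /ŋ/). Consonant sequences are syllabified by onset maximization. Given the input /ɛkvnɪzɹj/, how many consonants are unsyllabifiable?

Under (C)V(N), the unsyllabifiable consonants are /k/, /v/, /z/, /ɹ/, /j/ (only a nasal (/m/, /n/, or /ŋ/) is licensed in coda position; onsets are limited to one consonant).

5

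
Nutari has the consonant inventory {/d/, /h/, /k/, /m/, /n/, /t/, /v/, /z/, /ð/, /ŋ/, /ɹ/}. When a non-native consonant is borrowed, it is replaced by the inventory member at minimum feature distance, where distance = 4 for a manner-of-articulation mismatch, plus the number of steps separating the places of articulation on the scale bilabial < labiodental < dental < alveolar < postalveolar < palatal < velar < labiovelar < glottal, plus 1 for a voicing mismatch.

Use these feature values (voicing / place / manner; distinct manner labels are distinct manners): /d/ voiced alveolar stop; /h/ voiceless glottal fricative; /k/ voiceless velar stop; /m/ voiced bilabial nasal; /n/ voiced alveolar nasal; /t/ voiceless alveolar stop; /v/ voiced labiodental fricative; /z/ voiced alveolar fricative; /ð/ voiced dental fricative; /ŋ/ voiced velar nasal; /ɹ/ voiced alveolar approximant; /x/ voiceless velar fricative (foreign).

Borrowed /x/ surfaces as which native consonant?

h

/h/ is closest: same manner (fricative), place distance 2 (velar→glottal), same voicing; total 2. Next closest is /k/ at distance 4.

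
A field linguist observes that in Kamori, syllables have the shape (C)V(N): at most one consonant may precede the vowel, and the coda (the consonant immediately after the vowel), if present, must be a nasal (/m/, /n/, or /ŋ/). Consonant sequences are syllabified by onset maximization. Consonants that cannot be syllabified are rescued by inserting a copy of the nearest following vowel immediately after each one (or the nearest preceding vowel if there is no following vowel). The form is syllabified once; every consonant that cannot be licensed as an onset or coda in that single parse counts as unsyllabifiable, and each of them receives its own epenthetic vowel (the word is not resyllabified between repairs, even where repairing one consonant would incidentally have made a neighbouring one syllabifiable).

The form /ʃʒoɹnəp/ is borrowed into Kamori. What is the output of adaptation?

ʃoʒoɹənəpə

Under (C)V(N), the unsyllabifiable consonants are /ʃ/, /ɹ/, /p/ (only a nasal (/m/, /n/, or /ŋ/) is licensed in coda position; onsets are limited to one consonant).
Epenthesis after each stranded consonant: /ʃ/ → /ʃo/, /ɹ/ → /ɹə/, /p/ → /pə/.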